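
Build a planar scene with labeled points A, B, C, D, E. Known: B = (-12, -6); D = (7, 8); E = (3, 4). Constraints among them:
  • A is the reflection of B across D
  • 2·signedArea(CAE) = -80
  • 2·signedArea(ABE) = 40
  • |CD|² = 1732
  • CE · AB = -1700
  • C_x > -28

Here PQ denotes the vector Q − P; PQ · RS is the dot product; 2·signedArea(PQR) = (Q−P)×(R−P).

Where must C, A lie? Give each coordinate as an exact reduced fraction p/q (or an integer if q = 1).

A = (26, 22)
C = (-27, -16)

1. A_x = 26  [A is the reflection of B across D]
2. A_y = 22  [A is the reflection of B across D]
   → A = (26, 22)
3. C_x = -27  [2·signedArea(CAE) = -80 ∩ CE · AB = -1700]
4. C_y = -16  [2·signedArea(CAE) = -80 ∩ CE · AB = -1700]
   → C = (-27, -16)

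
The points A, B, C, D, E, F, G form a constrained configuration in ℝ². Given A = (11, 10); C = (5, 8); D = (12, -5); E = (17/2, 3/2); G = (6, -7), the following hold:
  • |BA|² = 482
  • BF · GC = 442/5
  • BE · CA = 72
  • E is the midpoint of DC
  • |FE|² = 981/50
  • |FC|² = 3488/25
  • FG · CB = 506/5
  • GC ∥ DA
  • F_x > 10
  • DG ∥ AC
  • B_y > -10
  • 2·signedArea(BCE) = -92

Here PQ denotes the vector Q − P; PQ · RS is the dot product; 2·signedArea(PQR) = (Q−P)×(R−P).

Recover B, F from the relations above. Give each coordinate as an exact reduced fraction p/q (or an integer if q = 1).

B = (0, -9)
F = (53/5, -12/5)

1. B_x = 0  [BE · CA = 72 ∩ 2·signedArea(BCE) = -92]
2. B_y = -9  [BE · CA = 72 ∩ 2·signedArea(BCE) = -92]
   → B = (0, -9)
3. F_x = 53/5  [BF · GC = 442/5 ∩ FG · CB = 506/5]
4. F_y = -12/5  [BF · GC = 442/5 ∩ FG · CB = 506/5]
   → F = (53/5, -12/5)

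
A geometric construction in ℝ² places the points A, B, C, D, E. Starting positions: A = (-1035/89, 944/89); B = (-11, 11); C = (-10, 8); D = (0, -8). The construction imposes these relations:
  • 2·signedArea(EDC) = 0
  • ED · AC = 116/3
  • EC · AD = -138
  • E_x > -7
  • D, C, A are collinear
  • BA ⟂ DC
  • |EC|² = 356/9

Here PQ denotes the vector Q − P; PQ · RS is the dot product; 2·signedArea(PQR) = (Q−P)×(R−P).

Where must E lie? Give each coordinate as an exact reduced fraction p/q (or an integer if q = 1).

1. E_x = -20/3  [2·signedArea(EDC) = 0 ∩ EC · AD = -138]
2. E_y = 8/3  [2·signedArea(EDC) = 0 ∩ EC · AD = -138]
   → E = (-20/3, 8/3)

E = (-20/3, 8/3)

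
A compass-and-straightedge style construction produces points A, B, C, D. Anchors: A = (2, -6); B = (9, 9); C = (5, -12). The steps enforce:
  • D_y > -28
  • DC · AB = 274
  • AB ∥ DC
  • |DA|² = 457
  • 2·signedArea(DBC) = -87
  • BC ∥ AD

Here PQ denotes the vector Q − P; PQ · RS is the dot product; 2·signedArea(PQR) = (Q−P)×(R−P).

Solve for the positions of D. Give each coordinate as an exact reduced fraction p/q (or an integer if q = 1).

D = (-2, -27)

1. D_x = -2  [AB ∥ DC ∩ BC ∥ AD]
2. D_y = -27  [AB ∥ DC ∩ BC ∥ AD]
   → D = (-2, -27)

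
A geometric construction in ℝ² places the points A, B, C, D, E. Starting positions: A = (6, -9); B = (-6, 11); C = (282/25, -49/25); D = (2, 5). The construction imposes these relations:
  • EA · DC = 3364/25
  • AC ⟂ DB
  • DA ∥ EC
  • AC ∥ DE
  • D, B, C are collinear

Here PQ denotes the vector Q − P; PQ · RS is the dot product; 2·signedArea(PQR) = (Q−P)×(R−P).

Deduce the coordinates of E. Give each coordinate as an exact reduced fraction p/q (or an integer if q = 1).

1. E_x = 182/25  [DA ∥ EC ∩ AC ∥ DE]
2. E_y = 301/25  [DA ∥ EC ∩ AC ∥ DE]
   → E = (182/25, 301/25)

E = (182/25, 301/25)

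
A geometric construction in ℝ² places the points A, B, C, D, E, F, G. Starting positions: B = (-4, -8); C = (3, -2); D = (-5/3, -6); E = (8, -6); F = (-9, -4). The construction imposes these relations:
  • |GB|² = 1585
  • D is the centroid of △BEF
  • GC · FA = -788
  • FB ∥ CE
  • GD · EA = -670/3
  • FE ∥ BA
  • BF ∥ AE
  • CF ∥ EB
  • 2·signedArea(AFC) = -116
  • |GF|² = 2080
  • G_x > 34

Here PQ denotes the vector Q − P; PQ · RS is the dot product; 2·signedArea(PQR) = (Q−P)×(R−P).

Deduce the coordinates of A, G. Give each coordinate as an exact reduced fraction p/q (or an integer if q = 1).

A = (13, -10)
G = (35, -16)

1. A_x = 13  [BF ∥ AE ∩ FE ∥ BA]
2. A_y = -10  [BF ∥ AE ∩ FE ∥ BA]
   → A = (13, -10)
3. G_x = 35  [GC · FA = -788 ∩ GD · EA = -670/3]
4. G_y = -16  [GC · FA = -788 ∩ GD · EA = -670/3]
   → G = (35, -16)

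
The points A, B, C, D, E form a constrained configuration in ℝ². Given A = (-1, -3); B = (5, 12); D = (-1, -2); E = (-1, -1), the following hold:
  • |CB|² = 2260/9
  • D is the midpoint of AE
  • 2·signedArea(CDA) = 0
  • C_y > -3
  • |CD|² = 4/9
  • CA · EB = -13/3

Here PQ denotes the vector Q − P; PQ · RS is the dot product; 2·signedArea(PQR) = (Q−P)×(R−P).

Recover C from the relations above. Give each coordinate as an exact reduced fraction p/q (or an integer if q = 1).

C = (-1, -8/3)

1. C_x = -1  [2·signedArea(CDA) = 0 ∩ CA · EB = -13/3]
2. C_y = -8/3  [2·signedArea(CDA) = 0 ∩ CA · EB = -13/3]
   → C = (-1, -8/3)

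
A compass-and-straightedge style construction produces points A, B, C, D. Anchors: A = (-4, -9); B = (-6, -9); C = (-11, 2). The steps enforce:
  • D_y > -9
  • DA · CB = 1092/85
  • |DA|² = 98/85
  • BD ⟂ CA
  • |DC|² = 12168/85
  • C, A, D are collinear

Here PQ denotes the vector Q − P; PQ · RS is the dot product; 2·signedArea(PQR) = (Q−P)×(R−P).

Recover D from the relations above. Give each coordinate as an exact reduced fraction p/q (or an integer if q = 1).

1. D_x = -389/85  [C, A, D are collinear ∩ BD ⟂ CA]
2. D_y = -688/85  [C, A, D are collinear ∩ BD ⟂ CA]
   → D = (-389/85, -688/85)

D = (-389/85, -688/85)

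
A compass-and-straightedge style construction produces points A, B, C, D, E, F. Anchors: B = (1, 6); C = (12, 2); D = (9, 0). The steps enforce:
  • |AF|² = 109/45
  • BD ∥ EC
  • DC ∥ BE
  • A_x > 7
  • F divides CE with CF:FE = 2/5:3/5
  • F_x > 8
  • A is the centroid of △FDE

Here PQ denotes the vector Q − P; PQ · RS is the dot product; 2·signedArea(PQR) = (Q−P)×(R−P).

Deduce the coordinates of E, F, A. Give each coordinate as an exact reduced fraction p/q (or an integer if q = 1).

1. E_x = 4  [BD ∥ EC ∩ DC ∥ BE]
2. E_y = 8  [BD ∥ EC ∩ DC ∥ BE]
   → E = (4, 8)
3. F_x = 44/5  [F divides CE with CF:FE = 2/5:3/5]
4. F_y = 22/5  [F divides CE with CF:FE = 2/5:3/5]
   → F = (44/5, 22/5)
5. A_x = 109/15  [A is the centroid of △FDE]
6. A_y = 62/15  [A is the centroid of △FDE]
   → A = (109/15, 62/15)

A = (109/15, 62/15)
E = (4, 8)
F = (44/5, 22/5)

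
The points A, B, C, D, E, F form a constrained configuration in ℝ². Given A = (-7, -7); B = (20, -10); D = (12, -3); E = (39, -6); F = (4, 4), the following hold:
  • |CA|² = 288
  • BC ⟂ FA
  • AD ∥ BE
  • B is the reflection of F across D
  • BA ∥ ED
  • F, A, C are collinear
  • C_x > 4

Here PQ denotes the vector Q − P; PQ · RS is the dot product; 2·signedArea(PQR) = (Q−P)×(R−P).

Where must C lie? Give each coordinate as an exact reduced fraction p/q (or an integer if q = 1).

1. C_x = 5  [F, A, C are collinear ∩ BC ⟂ FA]
2. C_y = 5  [F, A, C are collinear ∩ BC ⟂ FA]
   → C = (5, 5)

C = (5, 5)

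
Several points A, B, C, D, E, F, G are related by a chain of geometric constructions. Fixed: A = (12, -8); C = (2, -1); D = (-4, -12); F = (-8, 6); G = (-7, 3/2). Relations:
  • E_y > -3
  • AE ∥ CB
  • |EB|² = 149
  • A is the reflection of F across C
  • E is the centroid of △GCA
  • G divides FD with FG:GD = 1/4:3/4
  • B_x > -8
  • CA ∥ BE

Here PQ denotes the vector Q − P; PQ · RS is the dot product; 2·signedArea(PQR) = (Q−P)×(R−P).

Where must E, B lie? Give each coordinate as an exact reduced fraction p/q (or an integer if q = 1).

B = (-23/3, 9/2)
E = (7/3, -5/2)

1. E_x = 7/3  [E is the centroid of △GCA]
2. E_y = -5/2  [E is the centroid of △GCA]
   → E = (7/3, -5/2)
3. B_x = -23/3  [CA ∥ BE ∩ AE ∥ CB]
4. B_y = 9/2  [CA ∥ BE ∩ AE ∥ CB]
   → B = (-23/3, 9/2)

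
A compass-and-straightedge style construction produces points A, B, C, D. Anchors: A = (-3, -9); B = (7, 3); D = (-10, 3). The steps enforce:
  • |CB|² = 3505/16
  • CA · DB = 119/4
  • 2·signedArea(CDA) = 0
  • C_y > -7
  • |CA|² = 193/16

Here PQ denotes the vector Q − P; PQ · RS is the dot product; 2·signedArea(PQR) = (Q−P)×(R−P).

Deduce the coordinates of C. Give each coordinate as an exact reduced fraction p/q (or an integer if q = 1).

1. C_x = -19/4  [2·signedArea(CDA) = 0 ∩ CA · DB = 119/4]
2. C_y = -6  [2·signedArea(CDA) = 0 ∩ CA · DB = 119/4]
   → C = (-19/4, -6)

C = (-19/4, -6)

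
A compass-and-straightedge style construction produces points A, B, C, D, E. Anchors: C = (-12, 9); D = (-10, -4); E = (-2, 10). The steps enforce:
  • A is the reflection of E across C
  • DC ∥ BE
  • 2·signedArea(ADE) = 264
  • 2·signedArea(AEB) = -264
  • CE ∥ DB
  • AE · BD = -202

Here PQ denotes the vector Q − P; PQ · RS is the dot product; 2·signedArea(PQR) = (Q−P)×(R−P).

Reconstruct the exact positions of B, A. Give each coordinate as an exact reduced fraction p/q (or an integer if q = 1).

A = (-22, 8)
B = (0, -3)

1. B_x = 0  [DC ∥ BE ∩ CE ∥ DB]
2. B_y = -3  [DC ∥ BE ∩ CE ∥ DB]
   → B = (0, -3)
3. A_x = -22  [A is the reflection of E across C]
4. A_y = 8  [A is the reflection of E across C]
   → A = (-22, 8)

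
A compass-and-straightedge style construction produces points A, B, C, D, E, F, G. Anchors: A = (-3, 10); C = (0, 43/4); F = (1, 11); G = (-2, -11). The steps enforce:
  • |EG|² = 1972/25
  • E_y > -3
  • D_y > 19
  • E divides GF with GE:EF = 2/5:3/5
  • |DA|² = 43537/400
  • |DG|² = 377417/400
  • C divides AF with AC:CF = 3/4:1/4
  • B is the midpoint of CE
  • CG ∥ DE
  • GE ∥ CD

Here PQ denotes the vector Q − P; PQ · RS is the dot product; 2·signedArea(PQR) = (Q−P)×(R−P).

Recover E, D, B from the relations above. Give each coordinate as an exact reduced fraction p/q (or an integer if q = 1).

B = (-2/5, 171/40)
D = (6/5, 391/20)
E = (-4/5, -11/5)

1. E_x = -4/5  [E divides GF with GE:EF = 2/5:3/5]
2. E_y = -11/5  [E divides GF with GE:EF = 2/5:3/5]
   → E = (-4/5, -11/5)
3. D_x = 6/5  [CG ∥ DE ∩ GE ∥ CD]
4. D_y = 391/20  [CG ∥ DE ∩ GE ∥ CD]
   → D = (6/5, 391/20)
5. B_x = -2/5  [B is the midpoint of CE]
6. B_y = 171/40  [B is the midpoint of CE]
   → B = (-2/5, 171/40)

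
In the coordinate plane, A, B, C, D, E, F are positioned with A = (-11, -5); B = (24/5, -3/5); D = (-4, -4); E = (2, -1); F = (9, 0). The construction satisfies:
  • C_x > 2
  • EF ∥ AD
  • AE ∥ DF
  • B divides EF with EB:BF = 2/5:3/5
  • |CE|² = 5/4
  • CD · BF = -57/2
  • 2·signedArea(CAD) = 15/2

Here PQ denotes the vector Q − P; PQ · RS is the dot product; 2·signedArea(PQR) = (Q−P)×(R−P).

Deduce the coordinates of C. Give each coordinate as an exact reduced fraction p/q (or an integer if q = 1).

1. C_x = 5/2  [CD · BF = -57/2 ∩ 2·signedArea(CAD) = 15/2]
2. C_y = -2  [CD · BF = -57/2 ∩ 2·signedArea(CAD) = 15/2]
   → C = (5/2, -2)

C = (5/2, -2)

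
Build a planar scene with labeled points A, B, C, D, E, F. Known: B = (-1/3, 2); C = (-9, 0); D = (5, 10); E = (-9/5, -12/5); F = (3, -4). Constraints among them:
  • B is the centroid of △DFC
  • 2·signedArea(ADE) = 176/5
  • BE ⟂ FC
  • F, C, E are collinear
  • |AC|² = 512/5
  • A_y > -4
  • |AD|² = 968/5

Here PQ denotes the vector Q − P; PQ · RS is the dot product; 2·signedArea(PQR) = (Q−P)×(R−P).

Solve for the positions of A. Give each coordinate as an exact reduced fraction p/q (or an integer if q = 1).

1. A_x = 3/5  [line 62/5·x + -34/5·y + -146/5 = 0 ∩ |AC|² = 512/5]
2. A_y = -16/5  [line 62/5·x + -34/5·y + -146/5 = 0 ∩ |AC|² = 512/5]
   → A = (3/5, -16/5)

A = (3/5, -16/5)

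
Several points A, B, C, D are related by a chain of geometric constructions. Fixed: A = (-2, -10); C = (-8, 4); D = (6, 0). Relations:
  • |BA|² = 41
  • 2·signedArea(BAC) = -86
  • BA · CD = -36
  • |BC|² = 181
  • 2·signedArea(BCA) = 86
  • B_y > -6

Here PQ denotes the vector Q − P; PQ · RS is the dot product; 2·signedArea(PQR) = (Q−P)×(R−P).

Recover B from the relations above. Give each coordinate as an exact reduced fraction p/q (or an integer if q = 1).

B = (2, -5)

1. B_x = 2  [BA · CD = -36 ∩ 2·signedArea(BCA) = 86]
2. B_y = -5  [BA · CD = -36 ∩ 2·signedArea(BCA) = 86]
   → B = (2, -5)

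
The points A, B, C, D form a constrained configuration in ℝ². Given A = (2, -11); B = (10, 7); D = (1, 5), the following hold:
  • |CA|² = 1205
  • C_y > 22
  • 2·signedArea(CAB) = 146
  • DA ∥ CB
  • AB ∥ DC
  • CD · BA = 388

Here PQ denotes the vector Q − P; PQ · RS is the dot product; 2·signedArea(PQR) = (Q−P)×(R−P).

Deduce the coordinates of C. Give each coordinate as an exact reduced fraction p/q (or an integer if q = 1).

1. C_x = 9  [DA ∥ CB ∩ AB ∥ DC]
2. C_y = 23  [DA ∥ CB ∩ AB ∥ DC]
   → C = (9, 23)

C = (9, 23)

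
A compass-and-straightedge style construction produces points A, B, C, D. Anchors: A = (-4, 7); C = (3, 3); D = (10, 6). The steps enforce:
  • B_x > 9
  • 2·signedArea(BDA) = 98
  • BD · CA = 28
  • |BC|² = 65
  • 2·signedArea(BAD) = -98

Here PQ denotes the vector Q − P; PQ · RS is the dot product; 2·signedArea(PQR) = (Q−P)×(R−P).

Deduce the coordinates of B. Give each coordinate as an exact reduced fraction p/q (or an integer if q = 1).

1. B_x = 10  [2·signedArea(BDA) = 98 ∩ BD · CA = 28]
2. B_y = -1  [2·signedArea(BDA) = 98 ∩ BD · CA = 28]
   → B = (10, -1)

B = (10, -1)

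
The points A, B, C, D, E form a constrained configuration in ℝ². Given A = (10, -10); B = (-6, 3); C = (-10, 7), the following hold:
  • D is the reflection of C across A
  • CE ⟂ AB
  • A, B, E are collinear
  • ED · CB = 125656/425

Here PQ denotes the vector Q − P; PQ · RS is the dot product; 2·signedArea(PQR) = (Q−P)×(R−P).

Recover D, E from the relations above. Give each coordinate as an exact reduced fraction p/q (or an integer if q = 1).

D = (30, -27)
E = (-4406/425, 2783/425)

1. D_x = 30  [D is the reflection of C across A]
2. D_y = -27  [D is the reflection of C across A]
   → D = (30, -27)
3. E_x = -4406/425  [A, B, E are collinear ∩ CE ⟂ AB]
4. E_y = 2783/425  [A, B, E are collinear ∩ CE ⟂ AB]
   → E = (-4406/425, 2783/425)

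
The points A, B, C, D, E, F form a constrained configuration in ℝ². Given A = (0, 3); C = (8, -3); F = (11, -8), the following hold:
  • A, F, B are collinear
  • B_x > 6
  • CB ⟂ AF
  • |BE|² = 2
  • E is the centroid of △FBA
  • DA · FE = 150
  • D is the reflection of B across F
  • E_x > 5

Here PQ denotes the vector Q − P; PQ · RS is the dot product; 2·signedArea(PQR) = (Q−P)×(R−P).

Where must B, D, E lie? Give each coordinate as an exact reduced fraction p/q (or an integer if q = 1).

1. B_x = 7  [A, F, B are collinear ∩ CB ⟂ AF]
2. B_y = -4  [A, F, B are collinear ∩ CB ⟂ AF]
   → B = (7, -4)
3. D_x = 15  [D is the reflection of B across F]
4. D_y = -12  [D is the reflection of B across F]
   → D = (15, -12)
5. E_x = 6  [E is the centroid of △FBA]
6. E_y = -3  [E is the centroid of △FBA]
   → E = (6, -3)

B = (7, -4)
D = (15, -12)
E = (6, -3)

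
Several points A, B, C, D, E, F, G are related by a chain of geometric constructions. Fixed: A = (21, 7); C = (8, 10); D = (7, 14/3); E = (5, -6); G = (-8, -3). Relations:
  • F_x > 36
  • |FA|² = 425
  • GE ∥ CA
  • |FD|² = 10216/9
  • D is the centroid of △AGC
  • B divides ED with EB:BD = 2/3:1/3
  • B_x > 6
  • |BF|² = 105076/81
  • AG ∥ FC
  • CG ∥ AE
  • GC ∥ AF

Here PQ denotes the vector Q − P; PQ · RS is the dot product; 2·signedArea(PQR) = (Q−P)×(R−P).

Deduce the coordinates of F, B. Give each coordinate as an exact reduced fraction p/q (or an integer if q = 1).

B = (19/3, 10/9)
F = (37, 20)

1. F_x = 37  [AG ∥ FC ∩ GC ∥ AF]
2. F_y = 20  [AG ∥ FC ∩ GC ∥ AF]
   → F = (37, 20)
3. B_x = 19/3  [B divides ED with EB:BD = 2/3:1/3]
4. B_y = 10/9  [B divides ED with EB:BD = 2/3:1/3]
   → B = (19/3, 10/9)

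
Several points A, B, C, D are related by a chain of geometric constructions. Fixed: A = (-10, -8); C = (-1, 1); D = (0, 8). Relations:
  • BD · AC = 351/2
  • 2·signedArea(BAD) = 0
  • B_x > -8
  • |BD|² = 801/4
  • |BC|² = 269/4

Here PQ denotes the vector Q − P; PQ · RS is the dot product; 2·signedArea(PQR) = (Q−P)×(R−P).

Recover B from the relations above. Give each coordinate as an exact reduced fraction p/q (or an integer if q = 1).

B = (-15/2, -4)

1. B_x = -15/2  [2·signedArea(BAD) = 0 ∩ BD · AC = 351/2]
2. B_y = -4  [2·signedArea(BAD) = 0 ∩ BD · AC = 351/2]
   → B = (-15/2, -4)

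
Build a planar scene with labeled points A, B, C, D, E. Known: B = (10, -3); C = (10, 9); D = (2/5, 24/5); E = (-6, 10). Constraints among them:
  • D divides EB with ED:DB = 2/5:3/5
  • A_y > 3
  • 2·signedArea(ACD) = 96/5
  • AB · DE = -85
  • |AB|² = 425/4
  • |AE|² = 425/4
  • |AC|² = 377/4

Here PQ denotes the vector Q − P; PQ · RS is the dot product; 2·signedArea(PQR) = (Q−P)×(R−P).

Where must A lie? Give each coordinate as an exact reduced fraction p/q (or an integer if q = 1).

A = (2, 7/2)

1. A_x = 2  [AB · DE = -85 ∩ 2·signedArea(ACD) = 96/5]
2. A_y = 7/2  [AB · DE = -85 ∩ 2·signedArea(ACD) = 96/5]
   → A = (2, 7/2)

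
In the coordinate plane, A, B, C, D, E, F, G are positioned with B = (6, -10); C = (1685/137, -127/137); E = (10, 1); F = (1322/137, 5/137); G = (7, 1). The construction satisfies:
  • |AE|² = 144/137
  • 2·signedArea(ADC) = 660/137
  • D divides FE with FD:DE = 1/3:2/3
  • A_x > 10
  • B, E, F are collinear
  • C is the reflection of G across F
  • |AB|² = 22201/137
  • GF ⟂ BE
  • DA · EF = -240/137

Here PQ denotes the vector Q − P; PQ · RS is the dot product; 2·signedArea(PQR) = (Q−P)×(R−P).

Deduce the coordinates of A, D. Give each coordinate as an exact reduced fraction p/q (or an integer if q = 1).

1. D_x = 1338/137  [D divides FE with FD:DE = 1/3:2/3]
2. D_y = 49/137  [D divides FE with FD:DE = 1/3:2/3]
   → D = (1338/137, 49/137)
3. A_x = 1418/137  [2·signedArea(ADC) = 660/137 ∩ DA · EF = -240/137]
4. A_y = 269/137  [2·signedArea(ADC) = 660/137 ∩ DA · EF = -240/137]
   → A = (1418/137, 269/137)

A = (1418/137, 269/137)
D = (1338/137, 49/137)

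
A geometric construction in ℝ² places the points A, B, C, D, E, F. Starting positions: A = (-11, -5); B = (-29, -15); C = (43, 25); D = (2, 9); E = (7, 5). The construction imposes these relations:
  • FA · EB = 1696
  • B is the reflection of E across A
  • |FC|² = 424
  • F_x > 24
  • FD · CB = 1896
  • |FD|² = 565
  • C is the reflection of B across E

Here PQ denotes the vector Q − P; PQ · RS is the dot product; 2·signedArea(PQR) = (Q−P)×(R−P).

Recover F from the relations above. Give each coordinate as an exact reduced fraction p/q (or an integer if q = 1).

1. F_x = 25  [line 36·x + 20·y + -1200 = 0 ∩ |FC|² = 424]
2. F_y = 15  [line 36·x + 20·y + -1200 = 0 ∩ |FC|² = 424]
   → F = (25, 15)

F = (25, 15)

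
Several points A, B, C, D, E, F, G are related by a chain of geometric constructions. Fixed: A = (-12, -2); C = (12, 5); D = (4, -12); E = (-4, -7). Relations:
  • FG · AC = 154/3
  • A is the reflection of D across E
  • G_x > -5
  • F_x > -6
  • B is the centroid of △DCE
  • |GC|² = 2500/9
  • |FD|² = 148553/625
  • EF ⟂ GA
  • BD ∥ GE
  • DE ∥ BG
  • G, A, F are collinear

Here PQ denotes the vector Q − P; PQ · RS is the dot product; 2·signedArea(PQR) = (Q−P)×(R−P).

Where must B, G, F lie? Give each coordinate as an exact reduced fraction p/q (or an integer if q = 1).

B = (4, -14/3)
F = (-3732/625, -151/625)
G = (-4, 1/3)

1. B_x = 4  [B is the centroid of △DCE]
2. B_y = -14/3  [B is the centroid of △DCE]
   → B = (4, -14/3)
3. G_x = -4  [BD ∥ GE ∩ DE ∥ BG]
4. G_y = 1/3  [BD ∥ GE ∩ DE ∥ BG]
   → G = (-4, 1/3)
5. F_x = -3732/625  [G, A, F are collinear ∩ EF ⟂ GA]
6. F_y = -151/625  [G, A, F are collinear ∩ EF ⟂ GA]
   → F = (-3732/625, -151/625)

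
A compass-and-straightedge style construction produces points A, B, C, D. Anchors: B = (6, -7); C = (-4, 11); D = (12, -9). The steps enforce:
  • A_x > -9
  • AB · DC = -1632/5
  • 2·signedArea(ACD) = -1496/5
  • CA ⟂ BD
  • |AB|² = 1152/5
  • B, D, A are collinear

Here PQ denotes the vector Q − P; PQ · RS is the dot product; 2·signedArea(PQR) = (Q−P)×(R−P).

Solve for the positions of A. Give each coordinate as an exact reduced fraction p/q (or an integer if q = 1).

1. A_x = -42/5  [B, D, A are collinear ∩ CA ⟂ BD]
2. A_y = -11/5  [B, D, A are collinear ∩ CA ⟂ BD]
   → A = (-42/5, -11/5)

A = (-42/5, -11/5)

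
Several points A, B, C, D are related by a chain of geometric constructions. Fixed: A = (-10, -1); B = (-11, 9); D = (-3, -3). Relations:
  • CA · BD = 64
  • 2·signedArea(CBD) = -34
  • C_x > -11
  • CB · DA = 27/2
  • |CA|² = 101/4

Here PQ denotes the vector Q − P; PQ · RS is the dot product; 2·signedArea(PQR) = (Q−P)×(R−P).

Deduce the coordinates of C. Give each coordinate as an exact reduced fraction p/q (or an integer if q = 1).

C = (-21/2, 4)

1. C_x = -21/2  [CB · DA = 27/2 ∩ CA · BD = 64]
2. C_y = 4  [CB · DA = 27/2 ∩ CA · BD = 64]
   → C = (-21/2, 4)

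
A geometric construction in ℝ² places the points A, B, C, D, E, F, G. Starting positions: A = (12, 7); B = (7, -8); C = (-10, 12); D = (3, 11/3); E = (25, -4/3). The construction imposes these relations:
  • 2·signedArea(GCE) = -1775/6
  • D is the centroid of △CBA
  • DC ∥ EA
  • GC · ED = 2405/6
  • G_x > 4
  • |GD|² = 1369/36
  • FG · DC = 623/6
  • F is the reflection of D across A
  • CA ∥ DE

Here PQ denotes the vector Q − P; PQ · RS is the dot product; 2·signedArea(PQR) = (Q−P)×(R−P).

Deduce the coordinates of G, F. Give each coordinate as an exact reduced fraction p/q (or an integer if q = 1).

F = (21, 31/3)
G = (5, -13/6)

1. G_x = 5  [2·signedArea(GCE) = -1775/6 ∩ GC · ED = 2405/6]
2. G_y = -13/6  [2·signedArea(GCE) = -1775/6 ∩ GC · ED = 2405/6]
   → G = (5, -13/6)
3. F_x = 21  [F is the reflection of D across A]
4. F_y = 31/3  [F is the reflection of D across A]
   → F = (21, 31/3)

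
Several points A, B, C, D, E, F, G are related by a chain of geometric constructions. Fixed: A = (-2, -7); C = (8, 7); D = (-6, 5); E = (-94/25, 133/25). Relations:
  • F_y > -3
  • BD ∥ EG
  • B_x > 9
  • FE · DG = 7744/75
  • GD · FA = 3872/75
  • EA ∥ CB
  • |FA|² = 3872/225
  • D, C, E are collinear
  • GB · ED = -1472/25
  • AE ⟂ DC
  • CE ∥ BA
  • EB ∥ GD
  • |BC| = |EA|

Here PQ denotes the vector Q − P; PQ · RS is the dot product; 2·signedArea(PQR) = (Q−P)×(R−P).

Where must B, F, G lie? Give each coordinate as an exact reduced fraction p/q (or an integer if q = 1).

B = (244/25, -133/25)
F = (-194/75, -217/75)
G = (-488/25, 391/25)

1. B_x = 244/25  [CE ∥ BA ∩ EA ∥ CB]
2. B_y = -133/25  [CE ∥ BA ∩ EA ∥ CB]
   → B = (244/25, -133/25)
3. G_x = -488/25  [EB ∥ GD ∩ BD ∥ EG]
4. G_y = 391/25  [EB ∥ GD ∩ BD ∥ EG]
   → G = (-488/25, 391/25)
5. F_x = -194/75  [line 338/25·x + -266/25·y + 314/75 = 0 ∩ |FA|² = 3872/225]
6. F_y = -217/75  [line 338/25·x + -266/25·y + 314/75 = 0 ∩ |FA|² = 3872/225]
   → F = (-194/75, -217/75)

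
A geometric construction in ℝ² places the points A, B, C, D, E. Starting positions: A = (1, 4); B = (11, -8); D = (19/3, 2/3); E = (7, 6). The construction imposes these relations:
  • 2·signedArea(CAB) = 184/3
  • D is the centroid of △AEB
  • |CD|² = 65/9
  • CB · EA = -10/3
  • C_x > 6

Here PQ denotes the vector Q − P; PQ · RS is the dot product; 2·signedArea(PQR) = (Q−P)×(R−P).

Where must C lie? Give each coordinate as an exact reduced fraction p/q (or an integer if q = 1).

1. C_x = 20/3  [CB · EA = -10/3 ∩ 2·signedArea(CAB) = 184/3]
2. C_y = 10/3  [CB · EA = -10/3 ∩ 2·signedArea(CAB) = 184/3]
   → C = (20/3, 10/3)

C = (20/3, 10/3)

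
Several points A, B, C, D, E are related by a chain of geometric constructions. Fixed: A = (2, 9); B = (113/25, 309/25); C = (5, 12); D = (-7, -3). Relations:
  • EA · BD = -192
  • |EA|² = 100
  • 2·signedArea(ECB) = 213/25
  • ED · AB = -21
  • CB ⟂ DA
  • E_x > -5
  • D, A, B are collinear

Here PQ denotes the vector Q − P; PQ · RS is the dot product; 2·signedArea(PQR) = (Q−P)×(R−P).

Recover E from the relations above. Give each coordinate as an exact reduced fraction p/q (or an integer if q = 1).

E = (-4, 1)

1. E_x = -4  [line 288/25·x + 384/25·y + 768/25 = 0 ∩ |EA|² = 100]
2. E_y = 1  [line 288/25·x + 384/25·y + 768/25 = 0 ∩ |EA|² = 100]
   → E = (-4, 1)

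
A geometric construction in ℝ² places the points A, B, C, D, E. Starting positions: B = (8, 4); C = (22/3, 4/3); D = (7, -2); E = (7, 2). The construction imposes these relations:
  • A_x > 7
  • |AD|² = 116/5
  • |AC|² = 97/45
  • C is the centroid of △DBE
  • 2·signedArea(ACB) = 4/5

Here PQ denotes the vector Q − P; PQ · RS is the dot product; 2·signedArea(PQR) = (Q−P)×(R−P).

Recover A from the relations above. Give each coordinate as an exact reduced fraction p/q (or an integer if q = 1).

1. A_x = 37/5  [line -8/3·x + 2/3·y + 268/15 = 0 ∩ |AD|² = 116/5]
2. A_y = 14/5  [line -8/3·x + 2/3·y + 268/15 = 0 ∩ |AD|² = 116/5]
   → A = (37/5, 14/5)

A = (37/5, 14/5)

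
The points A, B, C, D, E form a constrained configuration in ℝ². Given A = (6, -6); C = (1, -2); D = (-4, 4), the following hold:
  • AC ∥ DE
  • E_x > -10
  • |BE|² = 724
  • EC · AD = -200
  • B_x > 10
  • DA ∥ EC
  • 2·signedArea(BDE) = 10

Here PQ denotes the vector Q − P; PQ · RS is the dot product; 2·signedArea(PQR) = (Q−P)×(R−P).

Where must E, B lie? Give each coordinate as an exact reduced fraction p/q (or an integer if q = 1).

1. E_x = -9  [DA ∥ EC ∩ AC ∥ DE]
2. E_y = 8  [DA ∥ EC ∩ AC ∥ DE]
   → E = (-9, 8)
3. B_x = 11  [line -4·x + -5·y + -6 = 0 ∩ |BE|² = 724]
4. B_y = -10  [line -4·x + -5·y + -6 = 0 ∩ |BE|² = 724]
   → B = (11, -10)

B = (11, -10)
E = (-9, 8)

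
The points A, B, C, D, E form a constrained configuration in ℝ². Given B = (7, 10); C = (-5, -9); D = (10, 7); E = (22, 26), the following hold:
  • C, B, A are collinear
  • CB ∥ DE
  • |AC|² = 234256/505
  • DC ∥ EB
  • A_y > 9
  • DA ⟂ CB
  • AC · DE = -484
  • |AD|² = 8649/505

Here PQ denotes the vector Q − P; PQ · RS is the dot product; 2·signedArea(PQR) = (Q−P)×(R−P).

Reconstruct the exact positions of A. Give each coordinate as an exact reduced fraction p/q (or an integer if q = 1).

1. A_x = 3283/505  [C, B, A are collinear ∩ DA ⟂ CB]
2. A_y = 4651/505  [C, B, A are collinear ∩ DA ⟂ CB]
   → A = (3283/505, 4651/505)

A = (3283/505, 4651/505)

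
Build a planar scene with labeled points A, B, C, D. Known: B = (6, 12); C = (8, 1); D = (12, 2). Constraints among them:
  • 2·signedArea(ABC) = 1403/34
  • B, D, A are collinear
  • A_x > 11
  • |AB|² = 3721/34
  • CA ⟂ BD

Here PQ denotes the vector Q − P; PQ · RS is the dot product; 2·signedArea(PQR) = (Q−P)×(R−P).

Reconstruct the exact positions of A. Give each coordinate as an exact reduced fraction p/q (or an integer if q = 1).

A = (387/34, 103/34)

1. A_x = 387/34  [B, D, A are collinear ∩ CA ⟂ BD]
2. A_y = 103/34  [B, D, A are collinear ∩ CA ⟂ BD]
   → A = (387/34, 103/34)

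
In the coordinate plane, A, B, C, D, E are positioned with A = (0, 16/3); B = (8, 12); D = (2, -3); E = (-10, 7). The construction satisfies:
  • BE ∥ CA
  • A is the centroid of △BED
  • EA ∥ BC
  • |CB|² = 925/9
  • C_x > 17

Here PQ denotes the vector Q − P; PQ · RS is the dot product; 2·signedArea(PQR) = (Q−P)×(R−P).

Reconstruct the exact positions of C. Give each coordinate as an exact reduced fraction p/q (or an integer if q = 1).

C = (18, 31/3)

1. C_x = 18  [BE ∥ CA ∩ EA ∥ BC]
2. C_y = 31/3  [BE ∥ CA ∩ EA ∥ BC]
   → C = (18, 31/3)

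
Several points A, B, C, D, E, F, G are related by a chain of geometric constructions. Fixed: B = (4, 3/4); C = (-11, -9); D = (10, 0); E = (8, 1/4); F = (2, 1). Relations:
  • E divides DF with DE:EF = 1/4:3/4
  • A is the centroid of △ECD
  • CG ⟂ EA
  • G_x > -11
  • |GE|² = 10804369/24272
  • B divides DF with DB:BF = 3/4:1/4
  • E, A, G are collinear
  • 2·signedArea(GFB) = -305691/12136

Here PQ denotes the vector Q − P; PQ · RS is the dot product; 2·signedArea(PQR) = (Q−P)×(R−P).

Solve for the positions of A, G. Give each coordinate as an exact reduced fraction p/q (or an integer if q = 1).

A = (7/3, -35/12)
G = (-31607/3034, -15234/1517)

1. A_x = 7/3  [A is the centroid of △ECD]
2. A_y = -35/12  [A is the centroid of △ECD]
   → A = (7/3, -35/12)
3. G_x = -31607/3034  [E, A, G are collinear ∩ CG ⟂ EA]
4. G_y = -15234/1517  [E, A, G are collinear ∩ CG ⟂ EA]
   → G = (-31607/3034, -15234/1517)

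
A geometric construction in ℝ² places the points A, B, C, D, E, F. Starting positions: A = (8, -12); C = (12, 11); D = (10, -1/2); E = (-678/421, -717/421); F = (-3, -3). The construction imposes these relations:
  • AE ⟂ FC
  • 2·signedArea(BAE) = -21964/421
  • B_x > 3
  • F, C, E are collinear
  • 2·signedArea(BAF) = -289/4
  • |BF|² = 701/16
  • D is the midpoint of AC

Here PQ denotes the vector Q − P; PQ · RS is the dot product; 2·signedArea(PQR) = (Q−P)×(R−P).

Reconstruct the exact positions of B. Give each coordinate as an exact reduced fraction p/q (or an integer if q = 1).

B = (7/2, -7/4)

1. B_x = 7/2  [2·signedArea(BAE) = -21964/421 ∩ 2·signedArea(BAF) = -289/4]
2. B_y = -7/4  [2·signedArea(BAE) = -21964/421 ∩ 2·signedArea(BAF) = -289/4]
   → B = (7/2, -7/4)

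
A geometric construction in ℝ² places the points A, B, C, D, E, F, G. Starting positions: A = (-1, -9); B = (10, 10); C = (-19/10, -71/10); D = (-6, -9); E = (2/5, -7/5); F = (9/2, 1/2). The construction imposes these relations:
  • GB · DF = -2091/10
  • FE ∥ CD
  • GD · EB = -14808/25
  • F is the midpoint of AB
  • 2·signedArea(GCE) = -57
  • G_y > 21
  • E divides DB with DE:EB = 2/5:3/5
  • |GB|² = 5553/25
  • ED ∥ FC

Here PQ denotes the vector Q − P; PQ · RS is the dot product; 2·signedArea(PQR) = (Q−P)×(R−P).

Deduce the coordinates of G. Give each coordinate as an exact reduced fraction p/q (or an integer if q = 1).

G = (98/5, 107/5)

1. G_x = 98/5  [GB · DF = -2091/10 ∩ 2·signedArea(GCE) = -57]
2. G_y = 107/5  [GB · DF = -2091/10 ∩ 2·signedArea(GCE) = -57]
   → G = (98/5, 107/5)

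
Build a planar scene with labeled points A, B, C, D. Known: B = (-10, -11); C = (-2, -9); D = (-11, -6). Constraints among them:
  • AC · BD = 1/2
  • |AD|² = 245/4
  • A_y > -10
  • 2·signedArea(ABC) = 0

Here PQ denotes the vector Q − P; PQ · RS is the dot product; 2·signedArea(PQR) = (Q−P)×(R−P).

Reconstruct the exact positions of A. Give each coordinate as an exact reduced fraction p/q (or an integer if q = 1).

A = (-4, -19/2)

1. A_x = -4  [2·signedArea(ABC) = 0 ∩ AC · BD = 1/2]
2. A_y = -19/2  [2·signedArea(ABC) = 0 ∩ AC · BD = 1/2]
   → A = (-4, -19/2)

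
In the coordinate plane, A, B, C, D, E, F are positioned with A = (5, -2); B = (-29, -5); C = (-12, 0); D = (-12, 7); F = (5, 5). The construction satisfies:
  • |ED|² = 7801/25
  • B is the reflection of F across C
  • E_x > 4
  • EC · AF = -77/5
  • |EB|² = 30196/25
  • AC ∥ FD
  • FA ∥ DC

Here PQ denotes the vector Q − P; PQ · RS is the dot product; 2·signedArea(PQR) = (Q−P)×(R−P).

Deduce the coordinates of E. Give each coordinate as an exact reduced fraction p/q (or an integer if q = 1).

1. E_y = 11/5  [EC · AF = -77/5]
2. E_x = 5  [|EB|² = 30196/25]
   → E = (5, 11/5)

E = (5, 11/5)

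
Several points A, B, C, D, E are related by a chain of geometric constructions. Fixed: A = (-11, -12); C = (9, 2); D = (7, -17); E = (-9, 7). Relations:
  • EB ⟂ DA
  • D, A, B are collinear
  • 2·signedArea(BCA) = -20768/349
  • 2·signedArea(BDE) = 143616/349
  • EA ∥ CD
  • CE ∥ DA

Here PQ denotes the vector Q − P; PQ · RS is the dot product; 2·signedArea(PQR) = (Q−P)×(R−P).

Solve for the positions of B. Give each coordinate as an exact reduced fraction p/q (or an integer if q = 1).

1. B_x = -4901/349  [D, A, B are collinear ∩ EB ⟂ DA]
2. B_y = -3893/349  [D, A, B are collinear ∩ EB ⟂ DA]
   → B = (-4901/349, -3893/349)

B = (-4901/349, -3893/349)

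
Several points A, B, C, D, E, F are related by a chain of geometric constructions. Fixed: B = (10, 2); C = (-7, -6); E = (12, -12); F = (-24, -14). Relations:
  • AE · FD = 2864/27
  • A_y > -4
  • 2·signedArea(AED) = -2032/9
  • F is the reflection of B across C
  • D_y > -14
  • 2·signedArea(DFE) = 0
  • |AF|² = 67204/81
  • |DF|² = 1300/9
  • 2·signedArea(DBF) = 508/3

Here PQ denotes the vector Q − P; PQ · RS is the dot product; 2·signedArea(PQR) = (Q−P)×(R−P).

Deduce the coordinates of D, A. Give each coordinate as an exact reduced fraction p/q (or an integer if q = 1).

A = (8/3, -28/9)
D = (-12, -40/3)

1. D_x = -12  [2·signedArea(DFE) = 0 ∩ 2·signedArea(DBF) = 508/3]
2. D_y = -40/3  [2·signedArea(DFE) = 0 ∩ 2·signedArea(DBF) = 508/3]
   → D = (-12, -40/3)
3. A_x = 8/3  [2·signedArea(AED) = -2032/9 ∩ AE · FD = 2864/27]
4. A_y = -28/9  [2·signedArea(AED) = -2032/9 ∩ AE · FD = 2864/27]
   → A = (8/3, -28/9)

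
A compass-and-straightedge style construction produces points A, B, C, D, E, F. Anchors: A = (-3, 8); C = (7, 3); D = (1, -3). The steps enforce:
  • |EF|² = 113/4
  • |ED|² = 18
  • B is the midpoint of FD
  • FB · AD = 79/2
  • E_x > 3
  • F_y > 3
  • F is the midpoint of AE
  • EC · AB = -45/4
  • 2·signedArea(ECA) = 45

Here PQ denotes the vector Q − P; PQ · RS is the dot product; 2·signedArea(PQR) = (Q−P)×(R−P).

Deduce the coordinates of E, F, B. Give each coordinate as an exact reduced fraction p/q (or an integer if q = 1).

1. E_x = 4  [line -5·x + -10·y + 20 = 0 ∩ |ED|² = 18]
2. E_y = 0  [line -5·x + -10·y + 20 = 0 ∩ |ED|² = 18]
   → E = (4, 0)
3. F_x = 1/2  [F is the midpoint of AE]
4. F_y = 4  [F is the midpoint of AE]
   → F = (1/2, 4)
5. B_x = 3/4  [B is the midpoint of FD]
6. B_y = 1/2  [B is the midpoint of FD]
   → B = (3/4, 1/2)

B = (3/4, 1/2)
E = (4, 0)
F = (1/2, 4)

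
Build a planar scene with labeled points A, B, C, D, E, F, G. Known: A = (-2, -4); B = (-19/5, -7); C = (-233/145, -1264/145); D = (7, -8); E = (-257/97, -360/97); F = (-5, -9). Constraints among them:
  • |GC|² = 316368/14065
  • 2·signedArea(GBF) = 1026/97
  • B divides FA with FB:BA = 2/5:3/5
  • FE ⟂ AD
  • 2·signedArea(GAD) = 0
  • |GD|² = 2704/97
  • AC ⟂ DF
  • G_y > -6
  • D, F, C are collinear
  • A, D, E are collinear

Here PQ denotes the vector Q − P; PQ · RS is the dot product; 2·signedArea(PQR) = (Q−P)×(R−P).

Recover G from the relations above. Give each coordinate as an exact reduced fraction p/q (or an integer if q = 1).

1. G_x = 211/97  [2·signedArea(GAD) = 0 ∩ 2·signedArea(GBF) = 1026/97]
2. G_y = -568/97  [2·signedArea(GAD) = 0 ∩ 2·signedArea(GBF) = 1026/97]
   → G = (211/97, -568/97)

G = (211/97, -568/97)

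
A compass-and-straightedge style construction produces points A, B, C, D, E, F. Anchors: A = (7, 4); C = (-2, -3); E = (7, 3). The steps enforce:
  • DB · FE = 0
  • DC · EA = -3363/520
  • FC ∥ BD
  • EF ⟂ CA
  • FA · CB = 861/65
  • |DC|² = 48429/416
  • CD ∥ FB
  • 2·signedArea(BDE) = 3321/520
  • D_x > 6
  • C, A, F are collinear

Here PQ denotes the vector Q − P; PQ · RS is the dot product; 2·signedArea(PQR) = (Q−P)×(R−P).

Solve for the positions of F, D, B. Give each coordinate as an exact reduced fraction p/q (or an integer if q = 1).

B = (7879/520, 5247/520)
D = (3451/520, 1803/520)
F = (847/130, 471/130)

1. F_x = 847/130  [C, A, F are collinear ∩ EF ⟂ CA]
2. F_y = 471/130  [C, A, F are collinear ∩ EF ⟂ CA]
   → F = (847/130, 471/130)
3. D_y = 1803/520  [DC · EA = -3363/520]
4. D_x = 3451/520  [|DC|² = 48429/416]
   → D = (3451/520, 1803/520)
5. B_x = 7879/520  [DB · FE = 0 ∩ CD ∥ FB]
6. B_y = 5247/520  [DB · FE = 0 ∩ CD ∥ FB]
   → B = (7879/520, 5247/520)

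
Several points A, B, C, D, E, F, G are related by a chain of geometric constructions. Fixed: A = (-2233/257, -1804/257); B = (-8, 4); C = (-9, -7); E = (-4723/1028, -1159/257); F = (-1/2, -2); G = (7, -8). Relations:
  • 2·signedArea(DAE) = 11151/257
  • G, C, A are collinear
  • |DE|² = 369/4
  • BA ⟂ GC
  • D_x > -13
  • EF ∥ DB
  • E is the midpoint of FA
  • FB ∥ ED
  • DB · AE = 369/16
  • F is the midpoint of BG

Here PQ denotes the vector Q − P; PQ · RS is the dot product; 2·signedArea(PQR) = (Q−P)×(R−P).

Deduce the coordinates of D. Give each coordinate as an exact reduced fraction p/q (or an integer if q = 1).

1. D_x = -12433/1028  [EF ∥ DB ∩ FB ∥ ED]
2. D_y = 383/257  [EF ∥ DB ∩ FB ∥ ED]
   → D = (-12433/1028, 383/257)

D = (-12433/1028, 383/257)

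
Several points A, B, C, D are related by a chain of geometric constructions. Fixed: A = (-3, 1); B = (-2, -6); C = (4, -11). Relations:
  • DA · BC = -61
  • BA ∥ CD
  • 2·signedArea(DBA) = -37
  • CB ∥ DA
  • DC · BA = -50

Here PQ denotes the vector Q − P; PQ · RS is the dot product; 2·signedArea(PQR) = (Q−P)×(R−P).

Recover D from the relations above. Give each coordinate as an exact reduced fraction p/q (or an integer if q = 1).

D = (3, -4)

1. D_x = 3  [CB ∥ DA ∩ BA ∥ CD]
2. D_y = -4  [CB ∥ DA ∩ BA ∥ CD]
   → D = (3, -4)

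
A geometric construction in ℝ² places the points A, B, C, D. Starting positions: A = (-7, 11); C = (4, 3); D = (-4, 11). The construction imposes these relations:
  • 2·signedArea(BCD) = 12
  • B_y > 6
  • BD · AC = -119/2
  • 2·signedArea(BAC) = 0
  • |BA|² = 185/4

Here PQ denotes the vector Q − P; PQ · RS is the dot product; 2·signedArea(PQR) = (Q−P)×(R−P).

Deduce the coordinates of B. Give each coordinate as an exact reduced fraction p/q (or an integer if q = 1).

1. B_x = -3/2  [2·signedArea(BAC) = 0 ∩ 2·signedArea(BCD) = 12]
2. B_y = 7  [2·signedArea(BAC) = 0 ∩ 2·signedArea(BCD) = 12]
   → B = (-3/2, 7)

B = (-3/2, 7)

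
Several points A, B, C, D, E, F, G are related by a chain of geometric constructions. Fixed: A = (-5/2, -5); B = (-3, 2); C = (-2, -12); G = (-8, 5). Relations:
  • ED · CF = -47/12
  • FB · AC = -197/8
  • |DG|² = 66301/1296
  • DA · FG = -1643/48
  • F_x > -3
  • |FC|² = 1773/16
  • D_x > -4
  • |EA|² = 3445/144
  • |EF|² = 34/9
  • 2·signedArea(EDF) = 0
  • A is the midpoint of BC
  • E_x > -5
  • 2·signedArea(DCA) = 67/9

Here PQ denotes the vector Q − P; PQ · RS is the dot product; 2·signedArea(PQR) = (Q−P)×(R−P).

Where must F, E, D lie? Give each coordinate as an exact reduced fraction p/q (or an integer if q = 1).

D = (-139/36, -5/6)
E = (-53/12, -1/2)
F = (-11/4, -3/2)

1. F_x = -11/4  [line -1/2·x + 7·y + 73/8 = 0 ∩ |FC|² = 1773/16]
2. F_y = -3/2  [line -1/2·x + 7·y + 73/8 = 0 ∩ |FC|² = 1773/16]
   → F = (-11/4, -3/2)
3. D_x = -139/36  [DA · FG = -1643/48 ∩ 2·signedArea(DCA) = 67/9]
4. D_y = -5/6  [DA · FG = -1643/48 ∩ 2·signedArea(DCA) = 67/9]
   → D = (-139/36, -5/6)
5. E_x = -53/12  [2·signedArea(EDF) = 0 ∩ ED · CF = -47/12]
6. E_y = -1/2  [2·signedArea(EDF) = 0 ∩ ED · CF = -47/12]
   → E = (-53/12, -1/2)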